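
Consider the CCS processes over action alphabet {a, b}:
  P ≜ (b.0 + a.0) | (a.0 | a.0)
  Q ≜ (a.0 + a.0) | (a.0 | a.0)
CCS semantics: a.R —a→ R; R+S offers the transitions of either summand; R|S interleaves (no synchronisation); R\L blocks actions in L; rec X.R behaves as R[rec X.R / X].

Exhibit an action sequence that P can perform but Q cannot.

Reachable graph of P (8 states):
  m0 = (b.0 + a.0) | (a.0 | a.0) | -a-> m1, -a-> m2, -a-> m3, -b-> m3
  m1 = (b.0 + a.0) | (0 | a.0) | -a-> m4, -a-> m5, -b-> m5
  m2 = (b.0 + a.0) | (a.0 | 0) | -a-> m4, -a-> m6, -b-> m6
  m3 = 0 | (a.0 | a.0) | -a-> m5, -a-> m6
  m4 = (b.0 + a.0) | (0 | 0) | -a-> m7, -b-> m7
  m5 = 0 | (0 | a.0) | -a-> m7
  m6 = 0 | (a.0 | 0) | -a-> m7
  m7 = 0 | (0 | 0) | stopped
Reachable graph of Q (8 states):
  n0 = (a.0 + a.0) | (a.0 | a.0) | -a-> n1, -a-> n2, -a-> n3
  n1 = (a.0 + a.0) | (0 | a.0) | -a-> n4, -a-> n5
  n2 = (a.0 + a.0) | (a.0 | 0) | -a-> n4, -a-> n6
  n3 = 0 | (a.0 | a.0) | -a-> n5, -a-> n6
  n4 = (a.0 + a.0) | (0 | 0) | -a-> n7
  n5 = 0 | (0 | a.0) | -a-> n7
  n6 = 0 | (a.0 | 0) | -a-> n7
  n7 = 0 | (0 | 0) | stopped
Trace ⟨b⟩ through P, begin at {m0}:
  step 1 (b): {m3}
  — P admits the full trace.
Trace ⟨b⟩ through Q, begin at {n0}:
  step 1 (b): no successor for Q

b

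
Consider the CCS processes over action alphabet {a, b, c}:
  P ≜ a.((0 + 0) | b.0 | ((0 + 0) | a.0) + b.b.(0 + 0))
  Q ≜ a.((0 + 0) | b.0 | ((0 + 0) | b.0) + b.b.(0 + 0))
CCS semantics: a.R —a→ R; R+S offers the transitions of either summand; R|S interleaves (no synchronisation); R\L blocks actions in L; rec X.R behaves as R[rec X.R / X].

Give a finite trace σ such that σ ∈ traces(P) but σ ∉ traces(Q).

LTS(P): 7 reachable states
  u0 = a.((0 + 0) | b.0 | ((0 + 0) | a.0) + b.b.(0 + 0)) has moves -a-> u1
  u1 = (0 + 0) | b.0 | ((0 + 0) | a.0) + b.b.(0 + 0) has moves -a-> u2, -b-> u3, -b-> u4
  u2 = (0 + 0) | b.0 | ((0 + 0) | 0) has moves -b-> u5
  u3 = (0 + 0) | 0 | ((0 + 0) | a.0) has moves -a-> u5
  u4 = b.(0 + 0) has moves -b-> u6
  u5 = (0 + 0) | 0 | ((0 + 0) | 0) has moves ·
  u6 = 0 + 0 has moves ·
LTS(Q): 7 reachable states
  v0 = a.((0 + 0) | b.0 | ((0 + 0) | b.0) + b.b.(0 + 0)) has moves -a-> v1
  v1 = (0 + 0) | b.0 | ((0 + 0) | b.0) + b.b.(0 + 0) has moves -b-> v2, -b-> v3, -b-> v4
  v2 = (0 + 0) | 0 | ((0 + 0) | b.0) has moves -b-> v5
  v3 = (0 + 0) | b.0 | ((0 + 0) | 0) has moves -b-> v5
  v4 = b.(0 + 0) has moves -b-> v6
  v5 = (0 + 0) | 0 | ((0 + 0) | 0) has moves ·
  v6 = 0 + 0 has moves ·
Executing aa from P (initial set {u0}):
  after a @ step 1: {u1}
  after a @ step 2: {u2}
  — P admits the full trace.
Executing aa from Q (initial set {v0}):
  after a @ step 1: {v1}
  after a @ step 2: no successor for Q

aa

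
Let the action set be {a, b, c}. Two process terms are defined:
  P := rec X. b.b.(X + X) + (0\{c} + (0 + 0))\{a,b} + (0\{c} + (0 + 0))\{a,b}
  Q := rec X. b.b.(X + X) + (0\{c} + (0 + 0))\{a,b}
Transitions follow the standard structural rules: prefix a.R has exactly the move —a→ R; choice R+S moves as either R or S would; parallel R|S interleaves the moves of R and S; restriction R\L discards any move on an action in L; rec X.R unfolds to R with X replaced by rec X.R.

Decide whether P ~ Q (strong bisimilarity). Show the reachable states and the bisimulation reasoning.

Reachable graph of P (3 states):
  p0 = rec X. b.b.(X + X) + (0\{c} + (0 + 0))\{a,b} + (0\{c} + (0 + 0))\{a,b} → —b→ p1
  p1 = b.((rec X. b.b.(X + X) + (0\{c} + (0 + 0))\{a,b} + (0\{c} + (0 + 0))\{a,b}) + (rec X. b.b.(X + X) + (0\{c} + (0 + 0))\{a,b} + (0\{c} + (0 + 0))\{a,b})) → —b→ p2
  p2 = (rec X. b.b.(X + X) + (0\{c} + (0 + 0))\{a,b} + (0\{c} + (0 + 0))\{a,b}) + (rec X. b.b.(X + X) + (0\{c} + (0 + 0))\{a,b} + (0\{c} + (0 + 0))\{a,b}) → —b→ p1
Reachable graph of Q (3 states):
  q0 = rec X. b.b.(X + X) + (0\{c} + (0 + 0))\{a,b} → —b→ q1
  q1 = b.((rec X. b.b.(X + X) + (0\{c} + (0 + 0))\{a,b}) + (rec X. b.b.(X + X) + (0\{c} + (0 + 0))\{a,b})) → —b→ q2
  q2 = (rec X. b.b.(X + X) + (0\{c} + (0 + 0))\{a,b}) + (rec X. b.b.(X + X) + (0\{c} + (0 + 0))\{a,b}) → —b→ q1
Partition-refinement fixed point:
  B0 = {p0, p1, p2, q0, q1, q2}
p0 ∈ B0, q0 ∈ B0 → same block

P ~ Q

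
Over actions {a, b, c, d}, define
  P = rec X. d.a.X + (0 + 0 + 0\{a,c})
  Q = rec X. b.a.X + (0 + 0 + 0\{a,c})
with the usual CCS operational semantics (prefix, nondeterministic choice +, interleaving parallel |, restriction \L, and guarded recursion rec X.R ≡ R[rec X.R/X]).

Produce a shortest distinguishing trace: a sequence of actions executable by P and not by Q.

d

P's transition system — 2 states:
  s0 = rec X. d.a.X + (0 + 0 + 0\{a,c}) | ··d··> s1
  s1 = a.(rec X. d.a.X + (0 + 0 + 0\{a,c})) | ··a··> s0
Q's transition system — 2 states:
  t0 = rec X. b.a.X + (0 + 0 + 0\{a,c}) | ··b··> t1
  t1 = a.(rec X. b.a.X + (0 + 0 + 0\{a,c})) | ··a··> t0
Trace ⟨d⟩ through P, begin at {s0}:
  [1] d ⇒ {s1}
  — P admits the full trace.
Trace ⟨d⟩ through Q, begin at {t0}:
  [1] d ⇒ ∅ (Q stuck)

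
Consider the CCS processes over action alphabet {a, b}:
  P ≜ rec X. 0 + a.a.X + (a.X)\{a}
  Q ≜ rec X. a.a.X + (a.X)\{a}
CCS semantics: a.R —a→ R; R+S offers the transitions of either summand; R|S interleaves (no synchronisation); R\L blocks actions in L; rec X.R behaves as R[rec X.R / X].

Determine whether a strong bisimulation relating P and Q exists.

Reachable graph of P (2 states):
  s0 = rec X. 0 + a.a.X + (a.X)\{a} has moves ··a··> s1
  s1 = a.(rec X. 0 + a.a.X + (a.X)\{a}) has moves ··a··> s0
Reachable graph of Q (2 states):
  t0 = rec X. a.a.X + (a.X)\{a} has moves ··a··> t1
  t1 = a.(rec X. a.a.X + (a.X)\{a}) has moves ··a··> t0
Coarsest stable partition (strong bisimilarity classes):
  B0 = {s0, s1, t0, t1}
s0 ∈ B0, t0 ∈ B0 → same block

bisimilar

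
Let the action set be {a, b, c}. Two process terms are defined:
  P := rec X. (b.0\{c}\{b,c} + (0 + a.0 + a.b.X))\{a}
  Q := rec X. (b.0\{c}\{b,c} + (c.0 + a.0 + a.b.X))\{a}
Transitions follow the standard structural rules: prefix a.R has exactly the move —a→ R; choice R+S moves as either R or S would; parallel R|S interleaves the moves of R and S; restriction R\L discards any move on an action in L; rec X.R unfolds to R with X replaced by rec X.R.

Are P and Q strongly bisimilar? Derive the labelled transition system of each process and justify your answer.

not bisimilar

Reachable graph of P (2 states):
  s0 = rec X. (b.0\{c}\{b,c} + (0 + a.0 + a.b.X))\{a} :: --b--▸ s1
  s1 = 0\{c}\{b,c}\{a} :: stopped
Reachable graph of Q (3 states):
  t0 = rec X. (b.0\{c}\{b,c} + (c.0 + a.0 + a.b.X))\{a} :: --b--▸ t1, --c--▸ t2
  t1 = 0\{c}\{b,c}\{a} :: stopped
  t2 = 0\{a} :: stopped
Coarsest stable partition (strong bisimilarity classes):
  B0 = {s0}
  B1 = {s1, t1, t2}
  B2 = {t0}
s0 ∈ B0, t0 ∈ B2 → different blocks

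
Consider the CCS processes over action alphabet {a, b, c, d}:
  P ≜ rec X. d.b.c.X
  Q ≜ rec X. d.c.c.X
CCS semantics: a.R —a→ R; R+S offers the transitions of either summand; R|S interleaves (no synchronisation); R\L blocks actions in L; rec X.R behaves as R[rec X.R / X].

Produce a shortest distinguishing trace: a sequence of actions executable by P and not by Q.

Reachable graph of P (3 states):
  u0 = rec X. d.b.c.X | =d=> u1
  u1 = b.c.(rec X. d.b.c.X) | =b=> u2
  u2 = c.(rec X. d.b.c.X) | =c=> u0
Reachable graph of Q (3 states):
  v0 = rec X. d.c.c.X | =d=> v1
  v1 = c.c.(rec X. d.c.c.X) | =c=> v2
  v2 = c.(rec X. d.c.c.X) | =c=> v0
Executing db from P (initial set {u0}):
  step 1 (d): {u1}
  step 2 (b): {u2}
  ✓ P
Executing db from Q (initial set {v0}):
  step 1 (d): {v1}
  step 2 (b): ∅ (Q stuck)

db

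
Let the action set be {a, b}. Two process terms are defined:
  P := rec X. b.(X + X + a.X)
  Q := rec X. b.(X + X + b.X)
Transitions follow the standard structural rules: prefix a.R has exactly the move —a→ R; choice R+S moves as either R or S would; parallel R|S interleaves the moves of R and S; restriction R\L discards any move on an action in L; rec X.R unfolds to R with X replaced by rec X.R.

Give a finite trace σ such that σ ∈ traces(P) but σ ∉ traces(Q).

P's transition system — 2 states:
  s0 = rec X. b.(X + X + a.X) ⊢ —b→ s1
  s1 = (rec X. b.(X + X + a.X)) + (rec X. b.(X + X + a.X)) + a.(rec X. b.(X + X + a.X)) ⊢ —a→ s0, —b→ s1
Q's transition system — 2 states:
  t0 = rec X. b.(X + X + b.X) ⊢ —b→ t1
  t1 = (rec X. b.(X + X + b.X)) + (rec X. b.(X + X + b.X)) + b.(rec X. b.(X + X + b.X)) ⊢ —b→ t0, —b→ t1
Trace ⟨ba⟩ through P, begin at {s0}:
  after b @ step 1: {s1}
  after a @ step 2: {s0}
  ✓ P
Trace ⟨ba⟩ through Q, begin at {t0}:
  after b @ step 1: {t1}
  after a @ step 2: no successor for Q

ba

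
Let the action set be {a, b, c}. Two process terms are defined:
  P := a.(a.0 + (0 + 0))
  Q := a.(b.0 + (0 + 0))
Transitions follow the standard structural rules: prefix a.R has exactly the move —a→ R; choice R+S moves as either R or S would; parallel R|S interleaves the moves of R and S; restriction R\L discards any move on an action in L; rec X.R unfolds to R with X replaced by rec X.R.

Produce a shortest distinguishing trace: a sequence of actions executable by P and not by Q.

aa

P's transition system — 3 states:
  u0 = a.(a.0 + (0 + 0)) :: —a→ u1
  u1 = a.0 + (0 + 0) :: —a→ u2
  u2 = 0 :: ·
Q's transition system — 3 states:
  v0 = a.(b.0 + (0 + 0)) :: —a→ v1
  v1 = b.0 + (0 + 0) :: —b→ v2
  v2 = 0 :: ·
Run σ = ⟨aa⟩ on P: start {u0}
  [1] a ⇒ {u1}
  [2] a ⇒ {u2}
  ✓ P
Run σ = ⟨aa⟩ on Q: start {v0}
  [1] a ⇒ {v1}
  [2] a ⇒ ∅  — Q cannot continue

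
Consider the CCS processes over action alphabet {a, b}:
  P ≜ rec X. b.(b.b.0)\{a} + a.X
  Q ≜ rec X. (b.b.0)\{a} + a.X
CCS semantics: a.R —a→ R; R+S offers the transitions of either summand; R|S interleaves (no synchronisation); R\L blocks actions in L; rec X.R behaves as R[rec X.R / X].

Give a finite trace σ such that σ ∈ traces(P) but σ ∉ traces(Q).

bbb

Reachable graph of P (4 states):
  m0 = rec X. b.(b.b.0)\{a} + a.X ⊢ —a→ m0, —b→ m1
  m1 = (b.b.0)\{a} ⊢ —b→ m2
  m2 = (b.0)\{a} ⊢ —b→ m3
  m3 = 0\{a} ⊢ stopped
Reachable graph of Q (3 states):
  n0 = rec X. (b.b.0)\{a} + a.X ⊢ —a→ n0, —b→ n1
  n1 = (b.0)\{a} ⊢ —b→ n2
  n2 = 0\{a} ⊢ stopped
Run σ = ⟨bbb⟩ on P: start {m0}
  after b @ step 1: {m1}
  after b @ step 2: {m2}
  after b @ step 3: {m3}
  P completes σ.
Run σ = ⟨bbb⟩ on Q: start {n0}
  after b @ step 1: {n1}
  after b @ step 2: {n2}
  after b @ step 3: no successor for Q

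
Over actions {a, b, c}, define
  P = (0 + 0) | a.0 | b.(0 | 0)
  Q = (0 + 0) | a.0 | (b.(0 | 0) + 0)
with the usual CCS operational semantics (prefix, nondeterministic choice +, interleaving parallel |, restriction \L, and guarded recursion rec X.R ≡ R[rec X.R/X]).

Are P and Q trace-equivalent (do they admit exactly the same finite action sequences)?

traces(P) = traces(Q)

Reachable graph of P (4 states):
  p0 = (0 + 0) | a.0 | b.(0 | 0) | =a=> p1, =b=> p2
  p1 = (0 + 0) | 0 | b.(0 | 0) | =b=> p3
  p2 = (0 + 0) | a.0 | (0 | 0) | =a=> p3
  p3 = (0 + 0) | 0 | (0 | 0) | (no moves)
Reachable graph of Q (4 states):
  q0 = (0 + 0) | a.0 | (b.(0 | 0) + 0) | =a=> q1, =b=> q2
  q1 = (0 + 0) | 0 | (b.(0 | 0) + 0) | =b=> q3
  q2 = (0 + 0) | a.0 | (0 | 0) | =a=> q3
  q3 = (0 + 0) | 0 | (0 | 0) | (no moves)
Bisimilarity quotient blocks:
  B0 = {p0, q0}
  B1 = {p1, q1}
  B2 = {p3, q3}
  B3 = {p2, q2}
p0 ∈ B0, q0 ∈ B0 → same block
Bisimilar ⇒ trace-equivalent.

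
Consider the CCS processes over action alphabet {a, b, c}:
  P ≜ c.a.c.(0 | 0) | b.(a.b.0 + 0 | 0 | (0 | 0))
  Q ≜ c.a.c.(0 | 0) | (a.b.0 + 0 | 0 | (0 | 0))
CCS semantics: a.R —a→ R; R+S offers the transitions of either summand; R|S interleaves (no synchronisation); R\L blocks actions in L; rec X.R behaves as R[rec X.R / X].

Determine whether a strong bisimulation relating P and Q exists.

Reachable graph of P (16 states):
  p0 = c.a.c.(0 | 0) | b.(a.b.0 + 0 | 0 | (0 | 0)) | ··b··> p1, ··c··> p2
  p1 = c.a.c.(0 | 0) | (a.b.0 + 0 | 0 | (0 | 0)) | ··a··> p3, ··c··> p4
  p2 = a.c.(0 | 0) | b.(a.b.0 + 0 | 0 | (0 | 0)) | ··a··> p5, ··b··> p4
  p3 = c.a.c.(0 | 0) | b.0 | ··b··> p6, ··c··> p7
  p4 = a.c.(0 | 0) | (a.b.0 + 0 | 0 | (0 | 0)) | ··a··> p7, ··a··> p8
  p5 = c.(0 | 0) | b.(a.b.0 + 0 | 0 | (0 | 0)) | ··b··> p8, ··c··> p9
  p6 = c.a.c.(0 | 0) | 0 | ··c··> p10
  p7 = a.c.(0 | 0) | b.0 | ··a··> p11, ··b··> p10
  p8 = c.(0 | 0) | (a.b.0 + 0 | 0 | (0 | 0)) | ··a··> p11, ··c··> p12
  p9 = 0 | 0 | b.(a.b.0 + 0 | 0 | (0 | 0)) | ··b··> p12
  p10 = a.c.(0 | 0) | 0 | ··a··> p13
  p11 = c.(0 | 0) | b.0 | ··b··> p13, ··c··> p14
  p12 = 0 | 0 | (a.b.0 + 0 | 0 | (0 | 0)) | ··a··> p14
  p13 = c.(0 | 0) | 0 | ··c··> p15
  p14 = 0 | 0 | b.0 | ··b··> p15
  p15 = 0 | 0 | 0 | ∅
Reachable graph of Q (12 states):
  q0 = c.a.c.(0 | 0) | (a.b.0 + 0 | 0 | (0 | 0)) | ··a··> q1, ··c··> q2
  q1 = c.a.c.(0 | 0) | b.0 | ··b··> q3, ··c··> q4
  q2 = a.c.(0 | 0) | (a.b.0 + 0 | 0 | (0 | 0)) | ··a··> q4, ··a··> q5
  q3 = c.a.c.(0 | 0) | 0 | ··c··> q6
  q4 = a.c.(0 | 0) | b.0 | ··a··> q7, ··b··> q6
  q5 = c.(0 | 0) | (a.b.0 + 0 | 0 | (0 | 0)) | ··a··> q7, ··c··> q8
  q6 = a.c.(0 | 0) | 0 | ··a··> q9
  q7 = c.(0 | 0) | b.0 | ··b··> q9, ··c··> q10
  q8 = 0 | 0 | (a.b.0 + 0 | 0 | (0 | 0)) | ··a··> q10
  q9 = c.(0 | 0) | 0 | ··c··> q11
  q10 = 0 | 0 | b.0 | ··b··> q11
  q11 = 0 | 0 | 0 | ∅
Coarsest stable partition (strong bisimilarity classes):
  B0 = {p0}
  B1 = {p1, q0}
  B2 = {p3, q1}
  B3 = {p7, q4}
  B4 = {p11, q7}
  B5 = {p14, q10}
  B6 = {p15, q11}
  B7 = {p13, q9}
  B8 = {p10, q6}
  B9 = {p6, q3}
  B10 = {p4, q2}
  B11 = {p8, q5}
  B12 = {p12, q8}
  B13 = {p2}
  B14 = {p5}
  B15 = {p9}
p0 ∈ B0, q0 ∈ B1 → different blocks

not bisimilar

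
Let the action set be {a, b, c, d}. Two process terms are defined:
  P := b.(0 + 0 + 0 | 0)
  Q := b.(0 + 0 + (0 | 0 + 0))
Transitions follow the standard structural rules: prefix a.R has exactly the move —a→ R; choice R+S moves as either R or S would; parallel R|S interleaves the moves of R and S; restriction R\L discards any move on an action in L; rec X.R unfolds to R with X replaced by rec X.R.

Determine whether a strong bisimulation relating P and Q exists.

P ~ Q

Reachable graph of P (2 states):
  p0 = b.(0 + 0 + 0 | 0) :: --b--▸ p1
  p1 = 0 + 0 + 0 | 0 :: deadlocked
Reachable graph of Q (2 states):
  q0 = b.(0 + 0 + (0 | 0 + 0)) :: --b--▸ q1
  q1 = 0 + 0 + (0 | 0 + 0) :: deadlocked
Coarsest stable partition (strong bisimilarity classes):
  B0 = {p0, q0}
  B1 = {p1, q1}
p0 ∈ B0, q0 ∈ B0 → same block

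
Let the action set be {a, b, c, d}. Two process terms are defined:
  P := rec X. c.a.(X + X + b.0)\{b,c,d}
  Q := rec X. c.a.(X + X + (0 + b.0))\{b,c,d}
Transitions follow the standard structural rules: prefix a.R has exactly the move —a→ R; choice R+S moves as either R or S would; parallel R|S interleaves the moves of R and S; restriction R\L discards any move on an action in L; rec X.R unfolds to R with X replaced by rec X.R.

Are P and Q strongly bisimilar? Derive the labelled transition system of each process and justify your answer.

YES

P's transition system — 3 states:
  m0 = rec X. c.a.(X + X + b.0)\{b,c,d} has moves ··c··> m1
  m1 = a.((rec X. c.a.(X + X + b.0)\{b,c,d}) + (rec X. c.a.(X + X + b.0)\{b,c,d}) + b.0)\{b,c,d} has moves ··a··> m2
  m2 = ((rec X. c.a.(X + X + b.0)\{b,c,d}) + (rec X. c.a.(X + X + b.0)\{b,c,d}) + b.0)\{b,c,d} has moves deadlocked
Q's transition system — 3 states:
  n0 = rec X. c.a.(X + X + (0 + b.0))\{b,c,d} has moves ··c··> n1
  n1 = a.((rec X. c.a.(X + X + (0 + b.0))\{b,c,d}) + (rec X. c.a.(X + X + (0 + b.0))\{b,c,d}) + (0 + b.0))\{b,c,d} has moves ··a··> n2
  n2 = ((rec X. c.a.(X + X + (0 + b.0))\{b,c,d}) + (rec X. c.a.(X + X + (0 + b.0))\{b,c,d}) + (0 + b.0))\{b,c,d} has moves deadlocked
Bisimilarity quotient blocks:
  B0 = {m0, n0}
  B1 = {m1, n1}
  B2 = {m2, n2}
m0 ∈ B0, n0 ∈ B0 → same block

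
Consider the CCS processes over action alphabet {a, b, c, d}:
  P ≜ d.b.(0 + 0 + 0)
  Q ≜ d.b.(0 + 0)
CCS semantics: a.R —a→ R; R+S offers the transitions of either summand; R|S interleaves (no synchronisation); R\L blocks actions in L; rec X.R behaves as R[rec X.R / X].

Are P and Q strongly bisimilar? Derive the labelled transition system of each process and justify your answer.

LTS(P): 3 reachable states
  p0 = d.b.(0 + 0 + 0) → =d=> p1
  p1 = b.(0 + 0 + 0) → =b=> p2
  p2 = 0 + 0 + 0 → (no moves)
LTS(Q): 3 reachable states
  q0 = d.b.(0 + 0) → =d=> q1
  q1 = b.(0 + 0) → =b=> q2
  q2 = 0 + 0 → (no moves)
Coarsest stable partition (strong bisimilarity classes):
  B0 = {p0, q0}
  B1 = {p1, q1}
  B2 = {p2, q2}
p0 ∈ B0, q0 ∈ B0 → same block

YES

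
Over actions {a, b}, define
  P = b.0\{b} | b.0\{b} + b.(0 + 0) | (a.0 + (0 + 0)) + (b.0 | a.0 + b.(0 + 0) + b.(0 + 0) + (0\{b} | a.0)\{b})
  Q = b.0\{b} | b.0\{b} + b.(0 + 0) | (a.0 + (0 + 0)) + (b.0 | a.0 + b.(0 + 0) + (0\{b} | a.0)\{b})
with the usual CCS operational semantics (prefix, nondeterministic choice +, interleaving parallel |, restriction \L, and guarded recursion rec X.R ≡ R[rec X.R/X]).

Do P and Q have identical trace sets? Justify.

P's transition system — 12 states:
  p0 = b.0\{b} | b.0\{b} + b.(0 + 0) | (a.0 + (0 + 0)) + (b.0 | a.0 + b.(0 + 0) + b.(0 + 0) + (0\{b} | a.0)\{b}) ⊢ ··a··> p1, ··a··> p2, ··a··> p3, ··b··> p4, ··b··> p5, ··b··> p6, ··b··> p7, ··b··> p8
  p1 = (0\{b} | 0)\{b} ⊢ (no moves)
  p2 = b.(0 + 0) | 0 ⊢ ··b··> p9
  p3 = b.0 | 0 ⊢ ··b··> p10
  p4 = (0 + 0) | (a.0 + (0 + 0)) ⊢ ··a··> p9
  p5 = 0 + 0 ⊢ (no moves)
  p6 = 0 | a.0 ⊢ ··a··> p10
  p7 = 0\{b} | b.0\{b} ⊢ ··b··> p11
  p8 = b.0\{b} | 0\{b} ⊢ ··b··> p11
  p9 = (0 + 0) | 0 ⊢ (no moves)
  p10 = 0 | 0 ⊢ (no moves)
  p11 = 0\{b} | 0\{b} ⊢ (no moves)
Q's transition system — 12 states:
  q0 = b.0\{b} | b.0\{b} + b.(0 + 0) | (a.0 + (0 + 0)) + (b.0 | a.0 + b.(0 + 0) + (0\{b} | a.0)\{b}) ⊢ ··a··> q1, ··a··> q2, ··a··> q3, ··b··> q4, ··b··> q5, ··b··> q6, ··b··> q7, ··b··> q8
  q1 = (0\{b} | 0)\{b} ⊢ (no moves)
  q2 = b.(0 + 0) | 0 ⊢ ··b··> q9
  q3 = b.0 | 0 ⊢ ··b··> q10
  q4 = (0 + 0) | (a.0 + (0 + 0)) ⊢ ··a··> q9
  q5 = 0 + 0 ⊢ (no moves)
  q6 = 0 | a.0 ⊢ ··a··> q10
  q7 = 0\{b} | b.0\{b} ⊢ ··b··> q11
  q8 = b.0\{b} | 0\{b} ⊢ ··b··> q11
  q9 = (0 + 0) | 0 ⊢ (no moves)
  q10 = 0 | 0 ⊢ (no moves)
  q11 = 0\{b} | 0\{b} ⊢ (no moves)
Bisimilarity quotient blocks:
  B0 = {p0, q0}
  B1 = {p1, p10, p11, p5, p9, q1, q10, q11, q5, q9}
  B2 = {p2, p3, p7, p8, q2, q3, q7, q8}
  B3 = {p4, p6, q4, q6}
p0 ∈ B0, q0 ∈ B0 → same block
Bisimilar ⇒ trace-equivalent.

traces(P) = traces(Q)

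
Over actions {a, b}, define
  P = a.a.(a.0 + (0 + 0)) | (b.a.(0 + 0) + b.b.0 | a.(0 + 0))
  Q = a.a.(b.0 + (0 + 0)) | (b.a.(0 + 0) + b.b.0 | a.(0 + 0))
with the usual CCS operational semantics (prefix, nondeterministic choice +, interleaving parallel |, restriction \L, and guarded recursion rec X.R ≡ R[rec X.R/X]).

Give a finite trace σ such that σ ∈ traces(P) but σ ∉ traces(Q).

aaaa

LTS(P): 32 reachable states
  m0 = a.a.(a.0 + (0 + 0)) | (b.a.(0 + 0) + b.b.0 | a.(0 + 0)) → =a=> m1, =a=> m2, =b=> m3, =b=> m4
  m1 = a.(a.0 + (0 + 0)) | (b.a.(0 + 0) + b.b.0 | a.(0 + 0)) → =a=> m5, =a=> m6, =b=> m7, =b=> m8
  m2 = a.a.(a.0 + (0 + 0)) | (b.b.0 | (0 + 0)) → =a=> m6, =b=> m9
  m3 = a.a.(a.0 + (0 + 0)) | (b.0 | a.(0 + 0)) → =a=> m7, =a=> m9, =b=> m10
  m4 = a.a.(a.0 + (0 + 0)) | a.(0 + 0) → =a=> m11, =a=> m8
  m5 = (a.0 + (0 + 0)) | (b.a.(0 + 0) + b.b.0 | a.(0 + 0)) → =a=> m12, =a=> m13, =b=> m14, =b=> m15
  m6 = a.(a.0 + (0 + 0)) | (b.b.0 | (0 + 0)) → =a=> m12, =b=> m16
  m7 = a.(a.0 + (0 + 0)) | (b.0 | a.(0 + 0)) → =a=> m14, =a=> m16, =b=> m17
  m8 = a.(a.0 + (0 + 0)) | a.(0 + 0) → =a=> m15, =a=> m18
  m9 = a.a.(a.0 + (0 + 0)) | (b.0 | (0 + 0)) → =a=> m16, =b=> m19
  m10 = a.a.(a.0 + (0 + 0)) | (0 | a.(0 + 0)) → =a=> m17, =a=> m19
  m11 = a.a.(a.0 + (0 + 0)) | (0 + 0) → =a=> m18
  m12 = (a.0 + (0 + 0)) | (b.b.0 | (0 + 0)) → =a=> m20, =b=> m21
  m13 = 0 | (b.a.(0 + 0) + b.b.0 | a.(0 + 0)) → =a=> m20, =b=> m22, =b=> m23
  m14 = (a.0 + (0 + 0)) | (b.0 | a.(0 + 0)) → =a=> m21, =a=> m22, =b=> m24
  m15 = (a.0 + (0 + 0)) | a.(0 + 0) → =a=> m23, =a=> m25
  m16 = a.(a.0 + (0 + 0)) | (b.0 | (0 + 0)) → =a=> m21, =b=> m26
  m17 = a.(a.0 + (0 + 0)) | (0 | a.(0 + 0)) → =a=> m24, =a=> m26
  m18 = a.(a.0 + (0 + 0)) | (0 + 0) → =a=> m25
  m19 = a.a.(a.0 + (0 + 0)) | (0 | (0 + 0)) → =a=> m26
  m20 = 0 | (b.b.0 | (0 + 0)) → =b=> m27
  m21 = (a.0 + (0 + 0)) | (b.0 | (0 + 0)) → =a=> m27, =b=> m28
  m22 = 0 | (b.0 | a.(0 + 0)) → =a=> m27, =b=> m29
  m23 = 0 | a.(0 + 0) → =a=> m30
  m24 = (a.0 + (0 + 0)) | (0 | a.(0 + 0)) → =a=> m28, =a=> m29
  m25 = (a.0 + (0 + 0)) | (0 + 0) → =a=> m30
  m26 = a.(a.0 + (0 + 0)) | (0 | (0 + 0)) → =a=> m28
  m27 = 0 | (b.0 | (0 + 0)) → =b=> m31
  m28 = (a.0 + (0 + 0)) | (0 | (0 + 0)) → =a=> m31
  m29 = 0 | (0 | a.(0 + 0)) → =a=> m31
  m30 = 0 | (0 + 0) → (no moves)
  m31 = 0 | (0 | (0 + 0)) → (no moves)
LTS(Q): 32 reachable states
  n0 = a.a.(b.0 + (0 + 0)) | (b.a.(0 + 0) + b.b.0 | a.(0 + 0)) → =a=> n1, =a=> n2, =b=> n3, =b=> n4
  n1 = a.(b.0 + (0 + 0)) | (b.a.(0 + 0) + b.b.0 | a.(0 + 0)) → =a=> n5, =a=> n6, =b=> n7, =b=> n8
  n2 = a.a.(b.0 + (0 + 0)) | (b.b.0 | (0 + 0)) → =a=> n6, =b=> n9
  n3 = a.a.(b.0 + (0 + 0)) | (b.0 | a.(0 + 0)) → =a=> n7, =a=> n9, =b=> n10
  n4 = a.a.(b.0 + (0 + 0)) | a.(0 + 0) → =a=> n11, =a=> n8
  n5 = (b.0 + (0 + 0)) | (b.a.(0 + 0) + b.b.0 | a.(0 + 0)) → =a=> n12, =b=> n13, =b=> n14, =b=> n15
  n6 = a.(b.0 + (0 + 0)) | (b.b.0 | (0 + 0)) → =a=> n12, =b=> n16
  n7 = a.(b.0 + (0 + 0)) | (b.0 | a.(0 + 0)) → =a=> n13, =a=> n16, =b=> n17
  n8 = a.(b.0 + (0 + 0)) | a.(0 + 0) → =a=> n14, =a=> n18
  n9 = a.a.(b.0 + (0 + 0)) | (b.0 | (0 + 0)) → =a=> n16, =b=> n19
  n10 = a.a.(b.0 + (0 + 0)) | (0 | a.(0 + 0)) → =a=> n17, =a=> n19
  n11 = a.a.(b.0 + (0 + 0)) | (0 + 0) → =a=> n18
  n12 = (b.0 + (0 + 0)) | (b.b.0 | (0 + 0)) → =b=> n20, =b=> n21
  n13 = (b.0 + (0 + 0)) | (b.0 | a.(0 + 0)) → =a=> n20, =b=> n22, =b=> n23
  n14 = (b.0 + (0 + 0)) | a.(0 + 0) → =a=> n24, =b=> n25
  n15 = 0 | (b.a.(0 + 0) + b.b.0 | a.(0 + 0)) → =a=> n21, =b=> n23, =b=> n25
  n16 = a.(b.0 + (0 + 0)) | (b.0 | (0 + 0)) → =a=> n20, =b=> n26
  n17 = a.(b.0 + (0 + 0)) | (0 | a.(0 + 0)) → =a=> n22, =a=> n26
  n18 = a.(b.0 + (0 + 0)) | (0 + 0) → =a=> n24
  n19 = a.a.(b.0 + (0 + 0)) | (0 | (0 + 0)) → =a=> n26
  n20 = (b.0 + (0 + 0)) | (b.0 | (0 + 0)) → =b=> n27, =b=> n28
  n21 = 0 | (b.b.0 | (0 + 0)) → =b=> n28
  n22 = (b.0 + (0 + 0)) | (0 | a.(0 + 0)) → =a=> n27, =b=> n29
  n23 = 0 | (b.0 | a.(0 + 0)) → =a=> n28, =b=> n29
  n24 = (b.0 + (0 + 0)) | (0 + 0) → =b=> n30
  n25 = 0 | a.(0 + 0) → =a=> n30
  n26 = a.(b.0 + (0 + 0)) | (0 | (0 + 0)) → =a=> n27
  n27 = (b.0 + (0 + 0)) | (0 | (0 + 0)) → =b=> n31
  n28 = 0 | (b.0 | (0 + 0)) → =b=> n31
  n29 = 0 | (0 | a.(0 + 0)) → =a=> n31
  n30 = 0 | (0 + 0) → (no moves)
  n31 = 0 | (0 | (0 + 0)) → (no moves)
Executing aaaa from P (initial set {m0}):
  step 1 (a): {m1, m2}
  step 2 (a): {m5, m6}
  step 3 (a): {m12, m13}
  step 4 (a): {m20}
  — P admits the full trace.
Executing aaaa from Q (initial set {n0}):
  step 1 (a): {n1, n2}
  step 2 (a): {n5, n6}
  step 3 (a): {n12}
  step 4 (a): no successor for Q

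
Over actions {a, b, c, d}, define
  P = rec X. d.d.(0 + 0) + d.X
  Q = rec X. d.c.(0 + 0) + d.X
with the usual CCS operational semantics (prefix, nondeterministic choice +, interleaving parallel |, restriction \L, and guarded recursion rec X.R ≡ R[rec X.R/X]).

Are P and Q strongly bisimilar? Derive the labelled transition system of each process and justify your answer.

not bisimilar

P's transition system — 3 states:
  s0 = rec X. d.d.(0 + 0) + d.X | --d--▸ s0, --d--▸ s1
  s1 = d.(0 + 0) | --d--▸ s2
  s2 = 0 + 0 | (no moves)
Q's transition system — 3 states:
  t0 = rec X. d.c.(0 + 0) + d.X | --d--▸ t0, --d--▸ t1
  t1 = c.(0 + 0) | --c--▸ t2
  t2 = 0 + 0 | (no moves)
Partition-refinement fixed point:
  B0 = {s0}
  B1 = {s1}
  B2 = {s2, t2}
  B3 = {t0}
  B4 = {t1}
s0 ∈ B0, t0 ∈ B3 → different blocks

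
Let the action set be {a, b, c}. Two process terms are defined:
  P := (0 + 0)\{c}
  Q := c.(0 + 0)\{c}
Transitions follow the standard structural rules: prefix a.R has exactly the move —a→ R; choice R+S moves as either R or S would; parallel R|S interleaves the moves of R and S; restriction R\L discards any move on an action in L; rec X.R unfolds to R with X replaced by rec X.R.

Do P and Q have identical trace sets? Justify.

LTS(P): 1 reachable states
  u0 = (0 + 0)\{c} :: ∅
LTS(Q): 2 reachable states
  v0 = c.(0 + 0)\{c} :: =c=> v1
  v1 = (0 + 0)\{c} :: ∅
Executing c from Q (initial set {v0}):
  [1] c ⇒ {v1}
  Q completes σ.
Executing c from P (initial set {u0}):
  [1] c ⇒ ∅  — P cannot continue

trace-distinct — witness ⟨c⟩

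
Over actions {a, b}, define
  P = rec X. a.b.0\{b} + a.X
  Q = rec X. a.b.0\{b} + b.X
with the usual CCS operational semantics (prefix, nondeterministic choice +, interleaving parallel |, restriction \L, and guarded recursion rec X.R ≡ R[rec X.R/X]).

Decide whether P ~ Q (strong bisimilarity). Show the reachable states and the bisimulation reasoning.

NO

LTS(P): 3 reachable states
  s0 = rec X. a.b.0\{b} + a.X | -a-> s0, -a-> s1
  s1 = b.0\{b} | -b-> s2
  s2 = 0\{b} | ·
LTS(Q): 3 reachable states
  t0 = rec X. a.b.0\{b} + b.X | -a-> t1, -b-> t0
  t1 = b.0\{b} | -b-> t2
  t2 = 0\{b} | ·
Coarsest stable partition (strong bisimilarity classes):
  B0 = {s0}
  B1 = {s1, t1}
  B2 = {s2, t2}
  B3 = {t0}
s0 ∈ B0, t0 ∈ B3 → different blocks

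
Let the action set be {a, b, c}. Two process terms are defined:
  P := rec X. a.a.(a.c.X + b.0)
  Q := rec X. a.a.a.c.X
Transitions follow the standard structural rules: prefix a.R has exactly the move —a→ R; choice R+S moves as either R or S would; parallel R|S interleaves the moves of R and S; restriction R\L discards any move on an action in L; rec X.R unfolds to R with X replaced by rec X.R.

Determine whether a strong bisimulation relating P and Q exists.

P ≁ Q

P's transition system — 5 states:
  m0 = rec X. a.a.(a.c.X + b.0) has moves -a-> m1
  m1 = a.(a.c.(rec X. a.a.(a.c.X + b.0)) + b.0) has moves -a-> m2
  m2 = a.c.(rec X. a.a.(a.c.X + b.0)) + b.0 has moves -a-> m3, -b-> m4
  m3 = c.(rec X. a.a.(a.c.X + b.0)) has moves -c-> m0
  m4 = 0 has moves ·
Q's transition system — 4 states:
  n0 = rec X. a.a.a.c.X has moves -a-> n1
  n1 = a.a.c.(rec X. a.a.a.c.X) has moves -a-> n2
  n2 = a.c.(rec X. a.a.a.c.X) has moves -a-> n3
  n3 = c.(rec X. a.a.a.c.X) has moves -c-> n0
Bisimilarity quotient blocks:
  B0 = {m0}
  B1 = {m1}
  B2 = {m2}
  B3 = {m3}
  B4 = {m4}
  B5 = {n0}
  B6 = {n1}
  B7 = {n2}
  B8 = {n3}
m0 ∈ B0, n0 ∈ B5 → different blocks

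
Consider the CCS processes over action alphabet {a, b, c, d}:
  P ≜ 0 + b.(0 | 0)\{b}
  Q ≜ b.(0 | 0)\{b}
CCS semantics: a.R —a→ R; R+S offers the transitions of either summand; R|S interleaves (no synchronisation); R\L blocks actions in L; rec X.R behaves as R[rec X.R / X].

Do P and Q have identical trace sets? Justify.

YES

Reachable graph of P (2 states):
  m0 = 0 + b.(0 | 0)\{b} | -b-> m1
  m1 = (0 | 0)\{b} | stopped
Reachable graph of Q (2 states):
  n0 = b.(0 | 0)\{b} | -b-> n1
  n1 = (0 | 0)\{b} | stopped
Bisimilarity quotient blocks:
  B0 = {m0, n0}
  B1 = {m1, n1}
m0 ∈ B0, n0 ∈ B0 → same block
Bisimilar ⇒ trace-equivalent.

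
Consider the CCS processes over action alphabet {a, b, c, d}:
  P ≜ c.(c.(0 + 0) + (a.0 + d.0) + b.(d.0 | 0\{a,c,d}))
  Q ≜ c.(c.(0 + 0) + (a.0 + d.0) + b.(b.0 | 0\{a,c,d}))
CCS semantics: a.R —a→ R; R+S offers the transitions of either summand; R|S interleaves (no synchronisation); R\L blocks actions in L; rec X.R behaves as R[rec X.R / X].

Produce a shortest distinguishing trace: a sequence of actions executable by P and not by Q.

cbd

LTS(P): 6 reachable states
  u0 = c.(c.(0 + 0) + (a.0 + d.0) + b.(d.0 | 0\{a,c,d})) → —c→ u1
  u1 = c.(0 + 0) + (a.0 + d.0) + b.(d.0 | 0\{a,c,d}) → —a→ u2, —b→ u3, —c→ u4, —d→ u2
  u2 = 0 → stopped
  u3 = d.0 | 0\{a,c,d} → —d→ u5
  u4 = 0 + 0 → stopped
  u5 = 0 | 0\{a,c,d} → stopped
LTS(Q): 6 reachable states
  v0 = c.(c.(0 + 0) + (a.0 + d.0) + b.(b.0 | 0\{a,c,d})) → —c→ v1
  v1 = c.(0 + 0) + (a.0 + d.0) + b.(b.0 | 0\{a,c,d}) → —a→ v2, —b→ v3, —c→ v4, —d→ v2
  v2 = 0 → stopped
  v3 = b.0 | 0\{a,c,d} → —b→ v5
  v4 = 0 + 0 → stopped
  v5 = 0 | 0\{a,c,d} → stopped
Executing cbd from P (initial set {u0}):
  step 1 (c): {u1}
  step 2 (b): {u3}
  step 3 (d): {u5}
  ✓ P
Executing cbd from Q (initial set {v0}):
  step 1 (c): {v1}
  step 2 (b): {v3}
  step 3 (d): ∅ (Q stuck)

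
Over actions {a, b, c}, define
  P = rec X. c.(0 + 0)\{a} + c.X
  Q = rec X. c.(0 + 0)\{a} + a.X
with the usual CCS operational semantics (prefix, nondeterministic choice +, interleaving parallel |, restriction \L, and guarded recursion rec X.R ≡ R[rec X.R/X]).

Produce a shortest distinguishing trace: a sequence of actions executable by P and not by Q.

cc

LTS(P): 2 reachable states
  m0 = rec X. c.(0 + 0)\{a} + c.X ⊢ —c→ m0, —c→ m1
  m1 = (0 + 0)\{a} ⊢ ·
LTS(Q): 2 reachable states
  n0 = rec X. c.(0 + 0)\{a} + a.X ⊢ —a→ n0, —c→ n1
  n1 = (0 + 0)\{a} ⊢ ·
Executing cc from P (initial set {m0}):
  [1] c ⇒ {m0, m1}
  [2] c ⇒ {m0, m1}
  ✓ P
Executing cc from Q (initial set {n0}):
  [1] c ⇒ {n1}
  [2] c ⇒ ∅  — Q cannot continue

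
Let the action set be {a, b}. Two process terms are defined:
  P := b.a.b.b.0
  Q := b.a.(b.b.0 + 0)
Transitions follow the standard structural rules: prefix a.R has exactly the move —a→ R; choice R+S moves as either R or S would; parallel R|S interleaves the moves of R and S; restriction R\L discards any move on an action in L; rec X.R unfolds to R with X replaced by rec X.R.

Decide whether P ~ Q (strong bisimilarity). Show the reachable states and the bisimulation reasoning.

LTS(P): 5 reachable states
  s0 = b.a.b.b.0 :: —b→ s1
  s1 = a.b.b.0 :: —a→ s2
  s2 = b.b.0 :: —b→ s3
  s3 = b.0 :: —b→ s4
  s4 = 0 :: stopped
LTS(Q): 5 reachable states
  t0 = b.a.(b.b.0 + 0) :: —b→ t1
  t1 = a.(b.b.0 + 0) :: —a→ t2
  t2 = b.b.0 + 0 :: —b→ t3
  t3 = b.0 :: —b→ t4
  t4 = 0 :: stopped
Coarsest stable partition (strong bisimilarity classes):
  B0 = {s0, t0}
  B1 = {s1, t1}
  B2 = {s2, t2}
  B3 = {s3, t3}
  B4 = {s4, t4}
s0 ∈ B0, t0 ∈ B0 → same block

bisimilar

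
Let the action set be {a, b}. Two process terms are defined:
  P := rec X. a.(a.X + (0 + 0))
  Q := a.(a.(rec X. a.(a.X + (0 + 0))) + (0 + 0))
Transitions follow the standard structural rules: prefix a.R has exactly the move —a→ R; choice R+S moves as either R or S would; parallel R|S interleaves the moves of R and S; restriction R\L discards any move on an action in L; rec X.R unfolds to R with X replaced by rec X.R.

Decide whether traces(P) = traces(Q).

trace-equivalent

LTS(P): 2 reachable states
  s0 = rec X. a.(a.X + (0 + 0)) | --a--▸ s1
  s1 = a.(rec X. a.(a.X + (0 + 0))) + (0 + 0) | --a--▸ s0
LTS(Q): 3 reachable states
  t0 = a.(a.(rec X. a.(a.X + (0 + 0))) + (0 + 0)) | --a--▸ t1
  t1 = a.(rec X. a.(a.X + (0 + 0))) + (0 + 0) | --a--▸ t2
  t2 = rec X. a.(a.X + (0 + 0)) | --a--▸ t1
Bisimilarity quotient blocks:
  B0 = {s0, s1, t0, t1, t2}
s0 ∈ B0, t0 ∈ B0 → same block
Bisimilar ⇒ trace-equivalent.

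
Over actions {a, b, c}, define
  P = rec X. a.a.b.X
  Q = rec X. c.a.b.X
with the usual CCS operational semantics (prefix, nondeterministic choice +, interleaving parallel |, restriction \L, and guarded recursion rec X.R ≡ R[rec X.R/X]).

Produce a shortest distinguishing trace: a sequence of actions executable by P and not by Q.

a

P's transition system — 3 states:
  s0 = rec X. a.a.b.X ⊢ =a=> s1
  s1 = a.b.(rec X. a.a.b.X) ⊢ =a=> s2
  s2 = b.(rec X. a.a.b.X) ⊢ =b=> s0
Q's transition system — 3 states:
  t0 = rec X. c.a.b.X ⊢ =c=> t1
  t1 = a.b.(rec X. c.a.b.X) ⊢ =a=> t2
  t2 = b.(rec X. c.a.b.X) ⊢ =b=> t0
Executing a from P (initial set {s0}):
  [1] a ⇒ {s1}
  P completes σ.
Executing a from Q (initial set {t0}):
  [1] a ⇒ no successor for Q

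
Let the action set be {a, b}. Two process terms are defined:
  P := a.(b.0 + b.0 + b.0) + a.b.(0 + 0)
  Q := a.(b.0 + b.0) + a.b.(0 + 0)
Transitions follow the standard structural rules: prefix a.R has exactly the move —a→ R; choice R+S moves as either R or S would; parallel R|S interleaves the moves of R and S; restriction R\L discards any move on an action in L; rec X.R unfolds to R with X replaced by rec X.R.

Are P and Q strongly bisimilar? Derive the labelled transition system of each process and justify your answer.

P's transition system — 5 states:
  m0 = a.(b.0 + b.0 + b.0) + a.b.(0 + 0) has moves -a-> m1, -a-> m2
  m1 = b.(0 + 0) has moves -b-> m3
  m2 = b.0 + b.0 + b.0 has moves -b-> m4
  m3 = 0 + 0 has moves ·
  m4 = 0 has moves ·
Q's transition system — 5 states:
  n0 = a.(b.0 + b.0) + a.b.(0 + 0) has moves -a-> n1, -a-> n2
  n1 = b.(0 + 0) has moves -b-> n3
  n2 = b.0 + b.0 has moves -b-> n4
  n3 = 0 + 0 has moves ·
  n4 = 0 has moves ·
Coarsest stable partition (strong bisimilarity classes):
  B0 = {m0, n0}
  B1 = {m1, m2, n1, n2}
  B2 = {m3, m4, n3, n4}
m0 ∈ B0, n0 ∈ B0 → same block

P ~ Q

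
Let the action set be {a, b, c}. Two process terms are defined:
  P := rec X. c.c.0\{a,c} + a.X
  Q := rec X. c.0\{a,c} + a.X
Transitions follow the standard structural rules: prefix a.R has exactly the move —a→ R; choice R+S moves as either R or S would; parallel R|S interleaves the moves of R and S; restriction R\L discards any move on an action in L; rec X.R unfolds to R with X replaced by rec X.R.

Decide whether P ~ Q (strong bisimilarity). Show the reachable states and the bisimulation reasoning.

Reachable graph of P (3 states):
  s0 = rec X. c.c.0\{a,c} + a.X ⊢ ··a··> s0, ··c··> s1
  s1 = c.0\{a,c} ⊢ ··c··> s2
  s2 = 0\{a,c} ⊢ ∅
Reachable graph of Q (2 states):
  t0 = rec X. c.0\{a,c} + a.X ⊢ ··a··> t0, ··c··> t1
  t1 = 0\{a,c} ⊢ ∅
Coarsest stable partition (strong bisimilarity classes):
  B0 = {s0}
  B1 = {s1}
  B2 = {s2, t1}
  B3 = {t0}
s0 ∈ B0, t0 ∈ B3 → different blocks

P ≁ Q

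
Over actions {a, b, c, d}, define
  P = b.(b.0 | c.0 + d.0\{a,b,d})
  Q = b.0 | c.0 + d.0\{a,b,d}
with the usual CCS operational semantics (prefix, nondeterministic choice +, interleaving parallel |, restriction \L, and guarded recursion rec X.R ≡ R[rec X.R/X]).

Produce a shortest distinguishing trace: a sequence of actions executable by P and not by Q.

bb

Reachable graph of P (6 states):
  u0 = b.(b.0 | c.0 + d.0\{a,b,d}) ⊢ —b→ u1
  u1 = b.0 | c.0 + d.0\{a,b,d} ⊢ —b→ u2, —c→ u3, —d→ u4
  u2 = 0 | c.0 ⊢ —c→ u5
  u3 = b.0 | 0 ⊢ —b→ u5
  u4 = 0\{a,b,d} ⊢ ·
  u5 = 0 | 0 ⊢ ·
Reachable graph of Q (5 states):
  v0 = b.0 | c.0 + d.0\{a,b,d} ⊢ —b→ v1, —c→ v2, —d→ v3
  v1 = 0 | c.0 ⊢ —c→ v4
  v2 = b.0 | 0 ⊢ —b→ v4
  v3 = 0\{a,b,d} ⊢ ·
  v4 = 0 | 0 ⊢ ·
Trace ⟨bb⟩ through P, begin at {u0}:
  step 1 (b): {u1}
  step 2 (b): {u2}
  P completes σ.
Trace ⟨bb⟩ through Q, begin at {v0}:
  step 1 (b): {v1}
  step 2 (b): no successor for Q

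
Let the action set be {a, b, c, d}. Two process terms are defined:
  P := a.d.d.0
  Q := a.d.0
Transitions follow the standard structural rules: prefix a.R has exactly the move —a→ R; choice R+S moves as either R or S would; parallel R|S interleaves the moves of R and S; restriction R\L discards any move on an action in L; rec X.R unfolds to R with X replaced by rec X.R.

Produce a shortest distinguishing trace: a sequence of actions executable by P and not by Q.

LTS(P): 4 reachable states
  u0 = a.d.d.0 has moves ··a··> u1
  u1 = d.d.0 has moves ··d··> u2
  u2 = d.0 has moves ··d··> u3
  u3 = 0 has moves deadlocked
LTS(Q): 3 reachable states
  v0 = a.d.0 has moves ··a··> v1
  v1 = d.0 has moves ··d··> v2
  v2 = 0 has moves deadlocked
Trace ⟨add⟩ through P, begin at {u0}:
  after a @ step 1: {u1}
  after d @ step 2: {u2}
  after d @ step 3: {u3}
  — P admits the full trace.
Trace ⟨add⟩ through Q, begin at {v0}:
  after a @ step 1: {v1}
  after d @ step 2: {v2}
  after d @ step 3: ∅  — Q cannot continue

add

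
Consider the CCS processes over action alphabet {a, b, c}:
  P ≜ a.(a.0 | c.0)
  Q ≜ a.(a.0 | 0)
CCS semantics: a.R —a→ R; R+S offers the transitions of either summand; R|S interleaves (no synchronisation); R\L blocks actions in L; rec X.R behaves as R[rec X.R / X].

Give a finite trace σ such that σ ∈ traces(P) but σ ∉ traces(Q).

ac

Reachable graph of P (5 states):
  s0 = a.(a.0 | c.0) → =a=> s1
  s1 = a.0 | c.0 → =a=> s2, =c=> s3
  s2 = 0 | c.0 → =c=> s4
  s3 = a.0 | 0 → =a=> s4
  s4 = 0 | 0 → deadlocked
Reachable graph of Q (3 states):
  t0 = a.(a.0 | 0) → =a=> t1
  t1 = a.0 | 0 → =a=> t2
  t2 = 0 | 0 → deadlocked
Trace ⟨ac⟩ through P, begin at {s0}:
  [1] a ⇒ {s1}
  [2] c ⇒ {s3}
  P completes σ.
Trace ⟨ac⟩ through Q, begin at {t0}:
  [1] a ⇒ {t1}
  [2] c ⇒ no successor for Q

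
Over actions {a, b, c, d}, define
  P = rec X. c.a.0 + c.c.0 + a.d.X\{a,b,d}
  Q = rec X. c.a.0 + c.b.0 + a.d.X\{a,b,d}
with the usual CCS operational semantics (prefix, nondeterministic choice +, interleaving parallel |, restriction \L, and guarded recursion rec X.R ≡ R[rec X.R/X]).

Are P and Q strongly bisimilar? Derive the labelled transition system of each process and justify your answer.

P's transition system — 9 states:
  m0 = rec X. c.a.0 + c.c.0 + a.d.X\{a,b,d} → ··a··> m1, ··c··> m2, ··c··> m3
  m1 = d.(rec X. c.a.0 + c.c.0 + a.d.X\{a,b,d})\{a,b,d} → ··d··> m4
  m2 = a.0 → ··a··> m5
  m3 = c.0 → ··c··> m5
  m4 = (rec X. c.a.0 + c.c.0 + a.d.X\{a,b,d})\{a,b,d} → ··c··> m6, ··c··> m7
  m5 = 0 → ∅
  m6 = (a.0)\{a,b,d} → ∅
  m7 = (c.0)\{a,b,d} → ··c··> m8
  m8 = 0\{a,b,d} → ∅
Q's transition system — 8 states:
  n0 = rec X. c.a.0 + c.b.0 + a.d.X\{a,b,d} → ··a··> n1, ··c··> n2, ··c··> n3
  n1 = d.(rec X. c.a.0 + c.b.0 + a.d.X\{a,b,d})\{a,b,d} → ··d··> n4
  n2 = a.0 → ··a··> n5
  n3 = b.0 → ··b··> n5
  n4 = (rec X. c.a.0 + c.b.0 + a.d.X\{a,b,d})\{a,b,d} → ··c··> n6, ··c··> n7
  n5 = 0 → ∅
  n6 = (a.0)\{a,b,d} → ∅
  n7 = (b.0)\{a,b,d} → ∅
Bisimilarity quotient blocks:
  B0 = {m0}
  B1 = {m1}
  B2 = {m4}
  B3 = {m5, m6, m8, n5, n6, n7}
  B4 = {m3, m7, n4}
  B5 = {m2, n2}
  B6 = {n0}
  B7 = {n1}
  B8 = {n3}
m0 ∈ B0, n0 ∈ B6 → different blocks

not bisimilar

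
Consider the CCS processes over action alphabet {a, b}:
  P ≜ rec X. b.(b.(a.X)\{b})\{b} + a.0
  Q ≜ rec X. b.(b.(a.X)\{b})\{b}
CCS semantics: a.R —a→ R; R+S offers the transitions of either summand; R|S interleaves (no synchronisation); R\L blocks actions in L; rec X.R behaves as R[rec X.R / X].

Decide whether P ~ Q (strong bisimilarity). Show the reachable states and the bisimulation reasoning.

P's transition system — 3 states:
  u0 = rec X. b.(b.(a.X)\{b})\{b} + a.0 :: --a--▸ u1, --b--▸ u2
  u1 = 0 :: stopped
  u2 = (b.(a.(rec X. b.(b.(a.X)\{b})\{b} + a.0))\{b})\{b} :: stopped
Q's transition system — 2 states:
  v0 = rec X. b.(b.(a.X)\{b})\{b} :: --b--▸ v1
  v1 = (b.(a.(rec X. b.(b.(a.X)\{b})\{b}))\{b})\{b} :: stopped
Partition-refinement fixed point:
  B0 = {u0}
  B1 = {u1, u2, v1}
  B2 = {v0}
u0 ∈ B0, v0 ∈ B2 → different blocks

NO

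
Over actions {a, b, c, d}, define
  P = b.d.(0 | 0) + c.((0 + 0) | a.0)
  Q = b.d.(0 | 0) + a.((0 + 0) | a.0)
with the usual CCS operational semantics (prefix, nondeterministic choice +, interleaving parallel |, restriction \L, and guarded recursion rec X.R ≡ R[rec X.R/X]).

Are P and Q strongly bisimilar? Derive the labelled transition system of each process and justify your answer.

LTS(P): 5 reachable states
  s0 = b.d.(0 | 0) + c.((0 + 0) | a.0) → --b--▸ s1, --c--▸ s2
  s1 = d.(0 | 0) → --d--▸ s3
  s2 = (0 + 0) | a.0 → --a--▸ s4
  s3 = 0 | 0 → deadlocked
  s4 = (0 + 0) | 0 → deadlocked
LTS(Q): 5 reachable states
  t0 = b.d.(0 | 0) + a.((0 + 0) | a.0) → --a--▸ t1, --b--▸ t2
  t1 = (0 + 0) | a.0 → --a--▸ t3
  t2 = d.(0 | 0) → --d--▸ t4
  t3 = (0 + 0) | 0 → deadlocked
  t4 = 0 | 0 → deadlocked
Partition-refinement fixed point:
  B0 = {s0}
  B1 = {s2, t1}
  B2 = {s3, s4, t3, t4}
  B3 = {s1, t2}
  B4 = {t0}
s0 ∈ B0, t0 ∈ B4 → different blocks

P ≁ Q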